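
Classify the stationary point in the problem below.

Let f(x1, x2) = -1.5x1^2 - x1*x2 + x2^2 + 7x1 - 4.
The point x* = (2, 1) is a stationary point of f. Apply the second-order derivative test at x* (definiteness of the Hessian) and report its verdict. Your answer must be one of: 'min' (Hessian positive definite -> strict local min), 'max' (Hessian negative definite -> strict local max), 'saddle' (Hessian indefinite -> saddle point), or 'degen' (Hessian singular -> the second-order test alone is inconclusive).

Compute the Hessian H = grad^2 f:
  H = [[-3, -1], [-1, 2]]
Verify stationarity: grad f(x*) = H x* + g = (0, 0).
Eigenvalues of H: -3.1926, 2.1926.
Eigenvalues have mixed signs, so H is indefinite -> x* is a saddle point.

saddle


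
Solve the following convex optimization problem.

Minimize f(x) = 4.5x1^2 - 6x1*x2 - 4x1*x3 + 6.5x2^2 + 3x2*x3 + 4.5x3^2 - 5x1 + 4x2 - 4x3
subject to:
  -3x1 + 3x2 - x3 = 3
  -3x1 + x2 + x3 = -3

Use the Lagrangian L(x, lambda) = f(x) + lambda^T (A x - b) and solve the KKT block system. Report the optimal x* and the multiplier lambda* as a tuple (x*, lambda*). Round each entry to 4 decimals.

Form the Lagrangian:
  L(x, lambda) = (1/2) x^T Q x + c^T x + lambda^T (A x - b)
Stationarity (grad_x L = 0): Q x + c + A^T lambda = 0.
Primal feasibility: A x = b.

This gives the KKT block system:
  [ Q   A^T ] [ x     ]   [-c ]
  [ A    0  ] [ lambda ] = [ b ]

Solving the linear system:
  x*      = (1.119, 1.6786, -1.3214)
  lambda* = (-7.619, 7.7143)
  f(x*)   = 26.2024

x* = (1.119, 1.6786, -1.3214), lambda* = (-7.619, 7.7143)


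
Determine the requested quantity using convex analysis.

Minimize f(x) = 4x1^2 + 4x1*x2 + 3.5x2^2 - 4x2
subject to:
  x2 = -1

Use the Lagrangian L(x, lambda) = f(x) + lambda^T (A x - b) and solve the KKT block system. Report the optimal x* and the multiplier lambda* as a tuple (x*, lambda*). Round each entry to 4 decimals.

Form the Lagrangian:
  L(x, lambda) = (1/2) x^T Q x + c^T x + lambda^T (A x - b)
Stationarity (grad_x L = 0): Q x + c + A^T lambda = 0.
Primal feasibility: A x = b.

This gives the KKT block system:
  [ Q   A^T ] [ x     ]   [-c ]
  [ A    0  ] [ lambda ] = [ b ]

Solving the linear system:
  x*      = (0.5, -1)
  lambda* = (9)
  f(x*)   = 6.5

x* = (0.5, -1), lambda* = (9)


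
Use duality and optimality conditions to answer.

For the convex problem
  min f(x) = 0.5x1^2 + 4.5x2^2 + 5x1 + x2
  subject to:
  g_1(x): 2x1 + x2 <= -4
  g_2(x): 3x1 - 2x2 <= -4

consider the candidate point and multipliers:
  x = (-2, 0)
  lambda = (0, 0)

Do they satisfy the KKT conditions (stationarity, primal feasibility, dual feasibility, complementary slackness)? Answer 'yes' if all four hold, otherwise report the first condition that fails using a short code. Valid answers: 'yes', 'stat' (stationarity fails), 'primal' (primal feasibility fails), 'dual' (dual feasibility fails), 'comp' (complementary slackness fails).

Gradient of f: grad f(x) = Q x + c = (3, 1)
Constraint values g_i(x) = a_i^T x - b_i:
  g_1((-2, 0)) = 0
  g_2((-2, 0)) = -2
Stationarity residual: grad f(x) + sum_i lambda_i a_i = (3, 1)
  -> stationarity FAILS
Primal feasibility (all g_i <= 0): OK
Dual feasibility (all lambda_i >= 0): OK
Complementary slackness (lambda_i * g_i(x) = 0 for all i): OK

Verdict: the first failing condition is stationarity -> stat.

stat


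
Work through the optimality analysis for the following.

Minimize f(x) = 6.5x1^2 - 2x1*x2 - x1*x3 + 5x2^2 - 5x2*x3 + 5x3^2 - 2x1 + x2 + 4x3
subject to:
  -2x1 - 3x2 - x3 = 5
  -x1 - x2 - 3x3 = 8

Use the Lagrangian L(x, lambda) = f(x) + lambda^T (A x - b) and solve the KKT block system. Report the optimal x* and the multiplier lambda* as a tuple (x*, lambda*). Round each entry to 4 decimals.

Form the Lagrangian:
  L(x, lambda) = (1/2) x^T Q x + c^T x + lambda^T (A x - b)
Stationarity (grad_x L = 0): Q x + c + A^T lambda = 0.
Primal feasibility: A x = b.

This gives the KKT block system:
  [ Q   A^T ] [ x     ]   [-c ]
  [ A    0  ] [ lambda ] = [ b ]

Solving the linear system:
  x*      = (-0.0772, -0.8268, -2.3654)
  lambda* = (3.6979, -6.3801)
  f(x*)   = 11.2089

x* = (-0.0772, -0.8268, -2.3654), lambda* = (3.6979, -6.3801)


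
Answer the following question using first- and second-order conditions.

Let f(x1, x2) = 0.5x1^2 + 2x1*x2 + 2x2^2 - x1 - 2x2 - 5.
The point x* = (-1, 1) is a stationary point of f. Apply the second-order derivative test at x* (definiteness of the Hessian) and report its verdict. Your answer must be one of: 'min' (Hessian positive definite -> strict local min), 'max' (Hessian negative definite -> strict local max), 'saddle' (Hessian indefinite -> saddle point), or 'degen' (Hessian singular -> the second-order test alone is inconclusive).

Compute the Hessian H = grad^2 f:
  H = [[1, 2], [2, 4]]
Verify stationarity: grad f(x*) = H x* + g = (0, 0).
Eigenvalues of H: 0, 5.
H has a zero eigenvalue (singular; positive semidefinite but not definite), so H is neither positive definite, negative definite, nor indefinite. The second-order test alone is inconclusive -> degen.
(Indeed, f is constant along the null direction of H through x*, so x* is not a strict local extremum.)

degen


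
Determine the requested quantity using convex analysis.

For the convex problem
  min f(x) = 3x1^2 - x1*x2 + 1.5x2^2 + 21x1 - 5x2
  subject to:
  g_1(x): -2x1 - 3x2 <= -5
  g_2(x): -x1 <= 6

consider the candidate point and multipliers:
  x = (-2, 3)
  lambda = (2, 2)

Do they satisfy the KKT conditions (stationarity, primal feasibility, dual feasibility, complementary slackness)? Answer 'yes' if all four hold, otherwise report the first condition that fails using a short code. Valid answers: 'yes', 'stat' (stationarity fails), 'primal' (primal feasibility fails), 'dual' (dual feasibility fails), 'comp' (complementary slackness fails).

Gradient of f: grad f(x) = Q x + c = (6, 6)
Constraint values g_i(x) = a_i^T x - b_i:
  g_1((-2, 3)) = 0
  g_2((-2, 3)) = -4
Stationarity residual: grad f(x) + sum_i lambda_i a_i = (0, 0)
  -> stationarity OK
Primal feasibility (all g_i <= 0): OK
Dual feasibility (all lambda_i >= 0): OK
Complementary slackness (lambda_i * g_i(x) = 0 for all i): FAILS

Verdict: the first failing condition is complementary_slackness -> comp.

comp


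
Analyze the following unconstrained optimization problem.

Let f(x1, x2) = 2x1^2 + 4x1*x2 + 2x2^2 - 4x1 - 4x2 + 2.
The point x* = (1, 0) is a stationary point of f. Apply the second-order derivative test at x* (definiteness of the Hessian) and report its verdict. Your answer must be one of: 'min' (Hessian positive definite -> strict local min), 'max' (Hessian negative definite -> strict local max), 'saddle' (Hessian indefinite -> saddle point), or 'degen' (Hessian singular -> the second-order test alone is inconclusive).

Compute the Hessian H = grad^2 f:
  H = [[4, 4], [4, 4]]
Verify stationarity: grad f(x*) = H x* + g = (0, 0).
Eigenvalues of H: 0, 8.
H has a zero eigenvalue (singular; positive semidefinite but not definite), so H is neither positive definite, negative definite, nor indefinite. The second-order test alone is inconclusive -> degen.
(Indeed, f is constant along the null direction of H through x*, so x* is not a strict local extremum.)

degen


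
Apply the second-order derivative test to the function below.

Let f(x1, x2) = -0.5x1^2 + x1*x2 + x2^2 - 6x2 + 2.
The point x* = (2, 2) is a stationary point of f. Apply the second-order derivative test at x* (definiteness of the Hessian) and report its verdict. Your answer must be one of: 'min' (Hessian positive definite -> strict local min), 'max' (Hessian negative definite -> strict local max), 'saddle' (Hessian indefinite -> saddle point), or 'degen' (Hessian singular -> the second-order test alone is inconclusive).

Compute the Hessian H = grad^2 f:
  H = [[-1, 1], [1, 2]]
Verify stationarity: grad f(x*) = H x* + g = (0, 0).
Eigenvalues of H: -1.3028, 2.3028.
Eigenvalues have mixed signs, so H is indefinite -> x* is a saddle point.

saddle


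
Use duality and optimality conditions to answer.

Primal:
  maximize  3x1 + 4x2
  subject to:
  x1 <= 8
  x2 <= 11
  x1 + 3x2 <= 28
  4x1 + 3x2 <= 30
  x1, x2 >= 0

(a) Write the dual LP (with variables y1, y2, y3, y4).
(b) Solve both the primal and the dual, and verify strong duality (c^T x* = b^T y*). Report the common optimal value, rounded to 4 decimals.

The standard primal-dual pair for 'max c^T x s.t. A x <= b, x >= 0' is:
  Dual:  min b^T y  s.t.  A^T y >= c,  y >= 0.

So the dual LP is:
  minimize  8y1 + 11y2 + 28y3 + 30y4
  subject to:
    y1 + y3 + 4y4 >= 3
    y2 + 3y3 + 3y4 >= 4
    y1, y2, y3, y4 >= 0

Solving the primal: x* = (0.6667, 9.1111).
  primal value c^T x* = 38.4444.
Solving the dual: y* = (0, 0, 0.7778, 0.5556).
  dual value b^T y* = 38.4444.
Strong duality: c^T x* = b^T y*. Confirmed.

38.4444


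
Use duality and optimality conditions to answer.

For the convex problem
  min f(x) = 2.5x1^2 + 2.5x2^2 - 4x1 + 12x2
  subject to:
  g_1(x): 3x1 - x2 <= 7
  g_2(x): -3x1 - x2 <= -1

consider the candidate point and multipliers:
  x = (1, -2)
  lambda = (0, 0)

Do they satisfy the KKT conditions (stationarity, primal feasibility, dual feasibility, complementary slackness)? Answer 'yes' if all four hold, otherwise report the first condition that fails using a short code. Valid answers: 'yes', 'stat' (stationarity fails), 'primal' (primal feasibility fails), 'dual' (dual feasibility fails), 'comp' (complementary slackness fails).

Gradient of f: grad f(x) = Q x + c = (1, 2)
Constraint values g_i(x) = a_i^T x - b_i:
  g_1((1, -2)) = -2
  g_2((1, -2)) = 0
Stationarity residual: grad f(x) + sum_i lambda_i a_i = (1, 2)
  -> stationarity FAILS
Primal feasibility (all g_i <= 0): OK
Dual feasibility (all lambda_i >= 0): OK
Complementary slackness (lambda_i * g_i(x) = 0 for all i): OK

Verdict: the first failing condition is stationarity -> stat.

stat


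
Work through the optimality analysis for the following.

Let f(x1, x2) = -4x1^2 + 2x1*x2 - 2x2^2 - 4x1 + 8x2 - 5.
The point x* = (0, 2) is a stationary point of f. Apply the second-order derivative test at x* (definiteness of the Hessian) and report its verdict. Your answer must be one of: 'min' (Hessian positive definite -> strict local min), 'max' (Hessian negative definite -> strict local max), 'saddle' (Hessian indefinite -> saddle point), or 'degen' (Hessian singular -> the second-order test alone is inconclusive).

Compute the Hessian H = grad^2 f:
  H = [[-8, 2], [2, -4]]
Verify stationarity: grad f(x*) = H x* + g = (0, 0).
Eigenvalues of H: -8.8284, -3.1716.
Both eigenvalues < 0, so H is negative definite -> x* is a strict local max.

max


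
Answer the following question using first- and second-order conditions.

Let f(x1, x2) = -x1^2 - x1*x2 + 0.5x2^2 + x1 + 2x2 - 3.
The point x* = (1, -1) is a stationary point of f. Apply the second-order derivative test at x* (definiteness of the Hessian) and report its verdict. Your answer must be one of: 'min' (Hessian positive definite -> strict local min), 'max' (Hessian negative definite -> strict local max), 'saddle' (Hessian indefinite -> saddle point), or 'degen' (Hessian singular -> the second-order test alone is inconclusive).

Compute the Hessian H = grad^2 f:
  H = [[-2, -1], [-1, 1]]
Verify stationarity: grad f(x*) = H x* + g = (0, 0).
Eigenvalues of H: -2.3028, 1.3028.
Eigenvalues have mixed signs, so H is indefinite -> x* is a saddle point.

saddle


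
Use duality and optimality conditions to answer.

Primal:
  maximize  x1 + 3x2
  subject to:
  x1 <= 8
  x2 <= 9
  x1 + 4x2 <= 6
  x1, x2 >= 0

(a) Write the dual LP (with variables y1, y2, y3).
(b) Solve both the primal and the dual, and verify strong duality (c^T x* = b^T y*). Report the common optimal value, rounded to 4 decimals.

The standard primal-dual pair for 'max c^T x s.t. A x <= b, x >= 0' is:
  Dual:  min b^T y  s.t.  A^T y >= c,  y >= 0.

So the dual LP is:
  minimize  8y1 + 9y2 + 6y3
  subject to:
    y1 + y3 >= 1
    y2 + 4y3 >= 3
    y1, y2, y3 >= 0

Solving the primal: x* = (6, 0).
  primal value c^T x* = 6.
Solving the dual: y* = (0, 0, 1).
  dual value b^T y* = 6.
Strong duality: c^T x* = b^T y*. Confirmed.

6


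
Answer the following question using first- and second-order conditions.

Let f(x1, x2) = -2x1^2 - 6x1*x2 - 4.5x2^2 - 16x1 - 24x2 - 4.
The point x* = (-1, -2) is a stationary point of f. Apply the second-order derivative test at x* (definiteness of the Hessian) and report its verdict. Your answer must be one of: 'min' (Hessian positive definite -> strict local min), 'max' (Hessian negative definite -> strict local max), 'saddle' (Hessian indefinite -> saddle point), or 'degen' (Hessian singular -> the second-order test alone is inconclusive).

Compute the Hessian H = grad^2 f:
  H = [[-4, -6], [-6, -9]]
Verify stationarity: grad f(x*) = H x* + g = (0, 0).
Eigenvalues of H: -13, 0.
H has a zero eigenvalue (singular; negative semidefinite but not definite), so H is neither positive definite, negative definite, nor indefinite. The second-order test alone is inconclusive -> degen.
(Indeed, f is constant along the null direction of H through x*, so x* is not a strict local extremum.)

degen


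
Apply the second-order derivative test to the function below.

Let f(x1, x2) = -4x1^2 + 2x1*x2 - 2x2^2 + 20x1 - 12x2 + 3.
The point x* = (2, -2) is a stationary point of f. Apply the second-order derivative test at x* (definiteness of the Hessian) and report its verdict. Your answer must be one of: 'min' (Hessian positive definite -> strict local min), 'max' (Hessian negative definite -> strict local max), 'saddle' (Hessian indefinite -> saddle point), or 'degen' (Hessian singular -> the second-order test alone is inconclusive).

Compute the Hessian H = grad^2 f:
  H = [[-8, 2], [2, -4]]
Verify stationarity: grad f(x*) = H x* + g = (0, 0).
Eigenvalues of H: -8.8284, -3.1716.
Both eigenvalues < 0, so H is negative definite -> x* is a strict local max.

max


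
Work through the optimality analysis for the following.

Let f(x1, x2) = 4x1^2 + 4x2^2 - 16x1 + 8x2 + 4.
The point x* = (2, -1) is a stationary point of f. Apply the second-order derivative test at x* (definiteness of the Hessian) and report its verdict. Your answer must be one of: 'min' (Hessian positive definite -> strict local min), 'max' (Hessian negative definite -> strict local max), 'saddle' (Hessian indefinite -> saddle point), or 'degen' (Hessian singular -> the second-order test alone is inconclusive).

Compute the Hessian H = grad^2 f:
  H = [[8, 0], [0, 8]]
Verify stationarity: grad f(x*) = H x* + g = (0, 0).
Eigenvalues of H: 8, 8.
Both eigenvalues > 0, so H is positive definite -> x* is a strict local min.

min


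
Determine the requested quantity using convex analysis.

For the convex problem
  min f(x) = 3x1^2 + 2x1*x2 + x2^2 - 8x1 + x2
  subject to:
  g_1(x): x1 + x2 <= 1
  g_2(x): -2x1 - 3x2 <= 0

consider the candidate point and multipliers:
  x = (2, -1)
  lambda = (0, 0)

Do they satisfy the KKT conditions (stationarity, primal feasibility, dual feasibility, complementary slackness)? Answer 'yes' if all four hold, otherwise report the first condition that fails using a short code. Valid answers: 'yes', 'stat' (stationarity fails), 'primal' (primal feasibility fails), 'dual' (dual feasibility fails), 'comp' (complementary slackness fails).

Gradient of f: grad f(x) = Q x + c = (2, 3)
Constraint values g_i(x) = a_i^T x - b_i:
  g_1((2, -1)) = 0
  g_2((2, -1)) = -1
Stationarity residual: grad f(x) + sum_i lambda_i a_i = (2, 3)
  -> stationarity FAILS
Primal feasibility (all g_i <= 0): OK
Dual feasibility (all lambda_i >= 0): OK
Complementary slackness (lambda_i * g_i(x) = 0 for all i): OK

Verdict: the first failing condition is stationarity -> stat.

stat


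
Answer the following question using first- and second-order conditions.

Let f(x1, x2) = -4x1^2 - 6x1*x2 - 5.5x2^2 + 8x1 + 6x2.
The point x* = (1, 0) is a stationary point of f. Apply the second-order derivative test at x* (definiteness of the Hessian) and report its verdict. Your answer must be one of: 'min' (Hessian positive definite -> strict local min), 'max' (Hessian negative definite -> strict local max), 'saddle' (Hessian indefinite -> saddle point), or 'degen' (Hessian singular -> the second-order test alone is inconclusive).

Compute the Hessian H = grad^2 f:
  H = [[-8, -6], [-6, -11]]
Verify stationarity: grad f(x*) = H x* + g = (0, 0).
Eigenvalues of H: -15.6847, -3.3153.
Both eigenvalues < 0, so H is negative definite -> x* is a strict local max.

max


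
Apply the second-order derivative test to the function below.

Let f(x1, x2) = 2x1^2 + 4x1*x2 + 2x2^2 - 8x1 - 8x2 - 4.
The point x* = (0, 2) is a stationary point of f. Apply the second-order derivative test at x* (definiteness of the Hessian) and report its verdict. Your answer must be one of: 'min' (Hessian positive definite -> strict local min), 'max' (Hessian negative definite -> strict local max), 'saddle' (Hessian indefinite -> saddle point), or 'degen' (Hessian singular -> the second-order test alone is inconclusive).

Compute the Hessian H = grad^2 f:
  H = [[4, 4], [4, 4]]
Verify stationarity: grad f(x*) = H x* + g = (0, 0).
Eigenvalues of H: 0, 8.
H has a zero eigenvalue (singular; positive semidefinite but not definite), so H is neither positive definite, negative definite, nor indefinite. The second-order test alone is inconclusive -> degen.
(Indeed, f is constant along the null direction of H through x*, so x* is not a strict local extremum.)

degen


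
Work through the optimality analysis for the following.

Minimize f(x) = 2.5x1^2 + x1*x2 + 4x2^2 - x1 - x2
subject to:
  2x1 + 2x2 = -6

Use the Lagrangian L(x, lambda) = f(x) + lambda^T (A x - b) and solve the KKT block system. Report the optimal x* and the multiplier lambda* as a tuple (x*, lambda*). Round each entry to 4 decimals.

Form the Lagrangian:
  L(x, lambda) = (1/2) x^T Q x + c^T x + lambda^T (A x - b)
Stationarity (grad_x L = 0): Q x + c + A^T lambda = 0.
Primal feasibility: A x = b.

This gives the KKT block system:
  [ Q   A^T ] [ x     ]   [-c ]
  [ A    0  ] [ lambda ] = [ b ]

Solving the linear system:
  x*      = (-1.9091, -1.0909)
  lambda* = (5.8182)
  f(x*)   = 18.9545

x* = (-1.9091, -1.0909), lambda* = (5.8182)


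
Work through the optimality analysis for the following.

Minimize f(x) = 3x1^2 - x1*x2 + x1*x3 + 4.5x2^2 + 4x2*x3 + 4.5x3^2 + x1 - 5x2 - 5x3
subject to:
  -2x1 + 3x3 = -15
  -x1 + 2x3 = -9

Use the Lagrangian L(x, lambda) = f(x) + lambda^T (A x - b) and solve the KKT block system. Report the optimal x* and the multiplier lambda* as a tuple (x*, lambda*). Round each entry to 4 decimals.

Form the Lagrangian:
  L(x, lambda) = (1/2) x^T Q x + c^T x + lambda^T (A x - b)
Stationarity (grad_x L = 0): Q x + c + A^T lambda = 0.
Primal feasibility: A x = b.

This gives the KKT block system:
  [ Q   A^T ] [ x     ]   [-c ]
  [ A    0  ] [ lambda ] = [ b ]

Solving the linear system:
  x*      = (3, 2.2222, -3)
  lambda* = (7.4444, -1.1111)
  f(x*)   = 54.2778

x* = (3, 2.2222, -3), lambda* = (7.4444, -1.1111)


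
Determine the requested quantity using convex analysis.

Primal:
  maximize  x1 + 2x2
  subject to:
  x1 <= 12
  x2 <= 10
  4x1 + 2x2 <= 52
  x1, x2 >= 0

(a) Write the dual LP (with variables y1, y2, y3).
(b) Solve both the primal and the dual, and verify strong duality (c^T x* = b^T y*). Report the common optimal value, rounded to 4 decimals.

The standard primal-dual pair for 'max c^T x s.t. A x <= b, x >= 0' is:
  Dual:  min b^T y  s.t.  A^T y >= c,  y >= 0.

So the dual LP is:
  minimize  12y1 + 10y2 + 52y3
  subject to:
    y1 + 4y3 >= 1
    y2 + 2y3 >= 2
    y1, y2, y3 >= 0

Solving the primal: x* = (8, 10).
  primal value c^T x* = 28.
Solving the dual: y* = (0, 1.5, 0.25).
  dual value b^T y* = 28.
Strong duality: c^T x* = b^T y*. Confirmed.

28


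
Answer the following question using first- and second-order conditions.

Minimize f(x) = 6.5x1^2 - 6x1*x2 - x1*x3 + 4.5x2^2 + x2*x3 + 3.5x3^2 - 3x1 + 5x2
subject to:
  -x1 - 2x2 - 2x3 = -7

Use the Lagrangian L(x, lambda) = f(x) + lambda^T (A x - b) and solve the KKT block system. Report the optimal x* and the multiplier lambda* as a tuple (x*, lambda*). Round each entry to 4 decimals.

Form the Lagrangian:
  L(x, lambda) = (1/2) x^T Q x + c^T x + lambda^T (A x - b)
Stationarity (grad_x L = 0): Q x + c + A^T lambda = 0.
Primal feasibility: A x = b.

This gives the KKT block system:
  [ Q   A^T ] [ x     ]   [-c ]
  [ A    0  ] [ lambda ] = [ b ]

Solving the linear system:
  x*      = (1.3603, 1.3372, 1.4827)
  lambda* = (5.1778)
  f(x*)   = 19.4249

x* = (1.3603, 1.3372, 1.4827), lambda* = (5.1778)


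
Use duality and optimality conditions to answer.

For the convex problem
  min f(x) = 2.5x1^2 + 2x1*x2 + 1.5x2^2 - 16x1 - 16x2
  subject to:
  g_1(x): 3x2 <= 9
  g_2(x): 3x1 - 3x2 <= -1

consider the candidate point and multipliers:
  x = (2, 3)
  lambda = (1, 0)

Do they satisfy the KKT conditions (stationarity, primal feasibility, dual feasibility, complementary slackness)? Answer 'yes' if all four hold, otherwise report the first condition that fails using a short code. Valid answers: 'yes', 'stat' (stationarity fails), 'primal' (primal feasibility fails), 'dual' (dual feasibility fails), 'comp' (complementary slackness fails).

Gradient of f: grad f(x) = Q x + c = (0, -3)
Constraint values g_i(x) = a_i^T x - b_i:
  g_1((2, 3)) = 0
  g_2((2, 3)) = -2
Stationarity residual: grad f(x) + sum_i lambda_i a_i = (0, 0)
  -> stationarity OK
Primal feasibility (all g_i <= 0): OK
Dual feasibility (all lambda_i >= 0): OK
Complementary slackness (lambda_i * g_i(x) = 0 for all i): OK

Verdict: yes, KKT holds.

yes


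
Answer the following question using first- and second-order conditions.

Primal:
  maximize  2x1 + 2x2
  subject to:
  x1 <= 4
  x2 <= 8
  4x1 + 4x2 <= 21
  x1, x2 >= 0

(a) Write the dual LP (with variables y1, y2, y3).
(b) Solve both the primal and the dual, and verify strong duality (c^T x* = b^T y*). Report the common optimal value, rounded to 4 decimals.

The standard primal-dual pair for 'max c^T x s.t. A x <= b, x >= 0' is:
  Dual:  min b^T y  s.t.  A^T y >= c,  y >= 0.

So the dual LP is:
  minimize  4y1 + 8y2 + 21y3
  subject to:
    y1 + 4y3 >= 2
    y2 + 4y3 >= 2
    y1, y2, y3 >= 0

Solving the primal: x* = (0, 5.25).
  primal value c^T x* = 10.5.
Solving the dual: y* = (0, 0, 0.5).
  dual value b^T y* = 10.5.
Strong duality: c^T x* = b^T y*. Confirmed.

10.5


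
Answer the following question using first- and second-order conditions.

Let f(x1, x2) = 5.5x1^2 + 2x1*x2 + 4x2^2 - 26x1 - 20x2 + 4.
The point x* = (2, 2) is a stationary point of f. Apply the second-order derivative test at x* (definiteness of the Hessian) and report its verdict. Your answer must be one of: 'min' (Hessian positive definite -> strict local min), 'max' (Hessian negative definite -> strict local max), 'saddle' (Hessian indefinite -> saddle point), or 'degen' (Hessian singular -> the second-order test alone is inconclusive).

Compute the Hessian H = grad^2 f:
  H = [[11, 2], [2, 8]]
Verify stationarity: grad f(x*) = H x* + g = (0, 0).
Eigenvalues of H: 7, 12.
Both eigenvalues > 0, so H is positive definite -> x* is a strict local min.

min


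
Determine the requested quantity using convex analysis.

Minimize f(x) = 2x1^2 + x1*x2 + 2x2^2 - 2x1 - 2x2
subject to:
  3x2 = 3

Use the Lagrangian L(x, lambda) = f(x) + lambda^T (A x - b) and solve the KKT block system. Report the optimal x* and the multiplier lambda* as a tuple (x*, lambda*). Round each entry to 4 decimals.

Form the Lagrangian:
  L(x, lambda) = (1/2) x^T Q x + c^T x + lambda^T (A x - b)
Stationarity (grad_x L = 0): Q x + c + A^T lambda = 0.
Primal feasibility: A x = b.

This gives the KKT block system:
  [ Q   A^T ] [ x     ]   [-c ]
  [ A    0  ] [ lambda ] = [ b ]

Solving the linear system:
  x*      = (0.25, 1)
  lambda* = (-0.75)
  f(x*)   = -0.125

x* = (0.25, 1), lambda* = (-0.75)


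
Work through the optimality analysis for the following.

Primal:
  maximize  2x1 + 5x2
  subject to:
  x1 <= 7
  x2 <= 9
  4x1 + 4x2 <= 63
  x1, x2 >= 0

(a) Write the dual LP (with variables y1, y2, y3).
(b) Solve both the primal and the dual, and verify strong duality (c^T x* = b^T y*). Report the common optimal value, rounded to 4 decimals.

The standard primal-dual pair for 'max c^T x s.t. A x <= b, x >= 0' is:
  Dual:  min b^T y  s.t.  A^T y >= c,  y >= 0.

So the dual LP is:
  minimize  7y1 + 9y2 + 63y3
  subject to:
    y1 + 4y3 >= 2
    y2 + 4y3 >= 5
    y1, y2, y3 >= 0

Solving the primal: x* = (6.75, 9).
  primal value c^T x* = 58.5.
Solving the dual: y* = (0, 3, 0.5).
  dual value b^T y* = 58.5.
Strong duality: c^T x* = b^T y*. Confirmed.

58.5


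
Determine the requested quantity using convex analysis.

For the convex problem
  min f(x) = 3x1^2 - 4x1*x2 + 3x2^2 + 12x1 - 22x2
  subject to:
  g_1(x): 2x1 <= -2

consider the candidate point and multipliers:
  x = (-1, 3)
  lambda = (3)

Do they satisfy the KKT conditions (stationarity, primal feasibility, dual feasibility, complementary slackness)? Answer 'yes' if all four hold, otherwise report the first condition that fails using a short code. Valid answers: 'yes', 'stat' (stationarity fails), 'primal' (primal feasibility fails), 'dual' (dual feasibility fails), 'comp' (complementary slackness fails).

Gradient of f: grad f(x) = Q x + c = (-6, 0)
Constraint values g_i(x) = a_i^T x - b_i:
  g_1((-1, 3)) = 0
Stationarity residual: grad f(x) + sum_i lambda_i a_i = (0, 0)
  -> stationarity OK
Primal feasibility (all g_i <= 0): OK
Dual feasibility (all lambda_i >= 0): OK
Complementary slackness (lambda_i * g_i(x) = 0 for all i): OK

Verdict: yes, KKT holds.

yes


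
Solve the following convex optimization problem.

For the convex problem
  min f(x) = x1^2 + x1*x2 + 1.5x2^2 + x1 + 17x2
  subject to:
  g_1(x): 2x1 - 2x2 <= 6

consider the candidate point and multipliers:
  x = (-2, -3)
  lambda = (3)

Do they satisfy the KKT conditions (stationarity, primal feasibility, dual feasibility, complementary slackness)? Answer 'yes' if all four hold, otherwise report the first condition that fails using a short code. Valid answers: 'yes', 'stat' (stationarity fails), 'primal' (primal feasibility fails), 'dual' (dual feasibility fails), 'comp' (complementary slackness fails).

Gradient of f: grad f(x) = Q x + c = (-6, 6)
Constraint values g_i(x) = a_i^T x - b_i:
  g_1((-2, -3)) = -4
Stationarity residual: grad f(x) + sum_i lambda_i a_i = (0, 0)
  -> stationarity OK
Primal feasibility (all g_i <= 0): OK
Dual feasibility (all lambda_i >= 0): OK
Complementary slackness (lambda_i * g_i(x) = 0 for all i): FAILS

Verdict: the first failing condition is complementary_slackness -> comp.

comp


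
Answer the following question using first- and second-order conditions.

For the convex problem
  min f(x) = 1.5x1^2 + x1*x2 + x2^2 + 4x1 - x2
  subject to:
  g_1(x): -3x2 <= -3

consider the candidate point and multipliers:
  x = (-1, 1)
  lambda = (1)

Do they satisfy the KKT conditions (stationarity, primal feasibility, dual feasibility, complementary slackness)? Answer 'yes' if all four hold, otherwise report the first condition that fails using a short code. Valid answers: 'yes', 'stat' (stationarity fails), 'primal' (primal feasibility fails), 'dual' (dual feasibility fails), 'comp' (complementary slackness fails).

Gradient of f: grad f(x) = Q x + c = (2, 0)
Constraint values g_i(x) = a_i^T x - b_i:
  g_1((-1, 1)) = 0
Stationarity residual: grad f(x) + sum_i lambda_i a_i = (2, -3)
  -> stationarity FAILS
Primal feasibility (all g_i <= 0): OK
Dual feasibility (all lambda_i >= 0): OK
Complementary slackness (lambda_i * g_i(x) = 0 for all i): OK

Verdict: the first failing condition is stationarity -> stat.

stat


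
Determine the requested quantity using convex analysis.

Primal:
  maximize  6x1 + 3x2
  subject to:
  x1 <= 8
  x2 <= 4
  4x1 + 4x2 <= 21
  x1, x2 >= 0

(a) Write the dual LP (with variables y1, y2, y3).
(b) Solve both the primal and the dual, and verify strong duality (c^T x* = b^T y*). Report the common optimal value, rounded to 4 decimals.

The standard primal-dual pair for 'max c^T x s.t. A x <= b, x >= 0' is:
  Dual:  min b^T y  s.t.  A^T y >= c,  y >= 0.

So the dual LP is:
  minimize  8y1 + 4y2 + 21y3
  subject to:
    y1 + 4y3 >= 6
    y2 + 4y3 >= 3
    y1, y2, y3 >= 0

Solving the primal: x* = (5.25, 0).
  primal value c^T x* = 31.5.
Solving the dual: y* = (0, 0, 1.5).
  dual value b^T y* = 31.5.
Strong duality: c^T x* = b^T y*. Confirmed.

31.5


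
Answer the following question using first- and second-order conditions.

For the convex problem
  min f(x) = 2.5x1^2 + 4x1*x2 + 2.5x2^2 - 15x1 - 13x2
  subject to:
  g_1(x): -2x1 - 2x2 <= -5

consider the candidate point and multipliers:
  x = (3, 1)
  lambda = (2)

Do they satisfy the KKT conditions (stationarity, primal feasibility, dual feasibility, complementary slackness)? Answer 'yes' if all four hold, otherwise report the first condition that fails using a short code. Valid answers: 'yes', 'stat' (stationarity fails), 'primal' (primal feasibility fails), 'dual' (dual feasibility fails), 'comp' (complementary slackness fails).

Gradient of f: grad f(x) = Q x + c = (4, 4)
Constraint values g_i(x) = a_i^T x - b_i:
  g_1((3, 1)) = -3
Stationarity residual: grad f(x) + sum_i lambda_i a_i = (0, 0)
  -> stationarity OK
Primal feasibility (all g_i <= 0): OK
Dual feasibility (all lambda_i >= 0): OK
Complementary slackness (lambda_i * g_i(x) = 0 for all i): FAILS

Verdict: the first failing condition is complementary_slackness -> comp.

comp


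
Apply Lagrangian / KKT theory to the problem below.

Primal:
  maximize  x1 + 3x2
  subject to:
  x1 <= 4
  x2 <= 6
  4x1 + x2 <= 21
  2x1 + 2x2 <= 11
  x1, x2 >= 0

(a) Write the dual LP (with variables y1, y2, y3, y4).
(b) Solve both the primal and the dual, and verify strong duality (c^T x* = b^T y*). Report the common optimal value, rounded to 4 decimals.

The standard primal-dual pair for 'max c^T x s.t. A x <= b, x >= 0' is:
  Dual:  min b^T y  s.t.  A^T y >= c,  y >= 0.

So the dual LP is:
  minimize  4y1 + 6y2 + 21y3 + 11y4
  subject to:
    y1 + 4y3 + 2y4 >= 1
    y2 + y3 + 2y4 >= 3
    y1, y2, y3, y4 >= 0

Solving the primal: x* = (0, 5.5).
  primal value c^T x* = 16.5.
Solving the dual: y* = (0, 0, 0, 1.5).
  dual value b^T y* = 16.5.
Strong duality: c^T x* = b^T y*. Confirmed.

16.5


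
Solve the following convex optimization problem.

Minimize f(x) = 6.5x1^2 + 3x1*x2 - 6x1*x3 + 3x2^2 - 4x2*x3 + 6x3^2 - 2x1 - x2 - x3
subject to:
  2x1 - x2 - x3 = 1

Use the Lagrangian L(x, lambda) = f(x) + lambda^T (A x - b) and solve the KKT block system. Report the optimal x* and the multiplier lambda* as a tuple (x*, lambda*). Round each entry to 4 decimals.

Form the Lagrangian:
  L(x, lambda) = (1/2) x^T Q x + c^T x + lambda^T (A x - b)
Stationarity (grad_x L = 0): Q x + c + A^T lambda = 0.
Primal feasibility: A x = b.

This gives the KKT block system:
  [ Q   A^T ] [ x     ]   [-c ]
  [ A    0  ] [ lambda ] = [ b ]

Solving the linear system:
  x*      = (0.4711, -0.1986, 0.1409)
  lambda* = (-1.3418)
  f(x*)   = 0.2286

x* = (0.4711, -0.1986, 0.1409), lambda* = (-1.3418)


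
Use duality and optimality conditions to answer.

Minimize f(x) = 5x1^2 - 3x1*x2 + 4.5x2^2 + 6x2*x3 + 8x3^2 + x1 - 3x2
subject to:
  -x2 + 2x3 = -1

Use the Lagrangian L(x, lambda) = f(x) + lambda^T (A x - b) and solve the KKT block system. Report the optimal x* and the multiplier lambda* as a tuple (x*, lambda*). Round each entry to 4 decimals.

Form the Lagrangian:
  L(x, lambda) = (1/2) x^T Q x + c^T x + lambda^T (A x - b)
Stationarity (grad_x L = 0): Q x + c + A^T lambda = 0.
Primal feasibility: A x = b.

This gives the KKT block system:
  [ Q   A^T ] [ x     ]   [-c ]
  [ A    0  ] [ lambda ] = [ b ]

Solving the linear system:
  x*      = (0.0608, 0.5359, -0.232)
  lambda* = (0.2486)
  f(x*)   = -0.6492

x* = (0.0608, 0.5359, -0.232), lambda* = (0.2486)


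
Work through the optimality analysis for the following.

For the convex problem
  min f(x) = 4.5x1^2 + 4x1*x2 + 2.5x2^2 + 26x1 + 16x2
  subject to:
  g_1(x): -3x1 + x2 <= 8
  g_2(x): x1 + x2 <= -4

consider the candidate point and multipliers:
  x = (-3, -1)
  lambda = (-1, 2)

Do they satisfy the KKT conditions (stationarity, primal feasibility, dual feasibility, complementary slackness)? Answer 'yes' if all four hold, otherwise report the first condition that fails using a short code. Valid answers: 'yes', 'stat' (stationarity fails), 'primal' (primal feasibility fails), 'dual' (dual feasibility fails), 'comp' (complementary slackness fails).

Gradient of f: grad f(x) = Q x + c = (-5, -1)
Constraint values g_i(x) = a_i^T x - b_i:
  g_1((-3, -1)) = 0
  g_2((-3, -1)) = 0
Stationarity residual: grad f(x) + sum_i lambda_i a_i = (0, 0)
  -> stationarity OK
Primal feasibility (all g_i <= 0): OK
Dual feasibility (all lambda_i >= 0): FAILS
Complementary slackness (lambda_i * g_i(x) = 0 for all i): OK

Verdict: the first failing condition is dual_feasibility -> dual.

dual


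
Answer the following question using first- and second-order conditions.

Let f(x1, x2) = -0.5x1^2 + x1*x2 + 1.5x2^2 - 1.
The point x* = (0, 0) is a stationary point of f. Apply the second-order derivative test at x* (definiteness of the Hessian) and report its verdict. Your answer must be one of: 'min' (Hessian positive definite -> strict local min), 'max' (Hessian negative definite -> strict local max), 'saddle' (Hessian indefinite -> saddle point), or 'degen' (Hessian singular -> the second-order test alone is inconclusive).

Compute the Hessian H = grad^2 f:
  H = [[-1, 1], [1, 3]]
Verify stationarity: grad f(x*) = H x* + g = (0, 0).
Eigenvalues of H: -1.2361, 3.2361.
Eigenvalues have mixed signs, so H is indefinite -> x* is a saddle point.

saddle


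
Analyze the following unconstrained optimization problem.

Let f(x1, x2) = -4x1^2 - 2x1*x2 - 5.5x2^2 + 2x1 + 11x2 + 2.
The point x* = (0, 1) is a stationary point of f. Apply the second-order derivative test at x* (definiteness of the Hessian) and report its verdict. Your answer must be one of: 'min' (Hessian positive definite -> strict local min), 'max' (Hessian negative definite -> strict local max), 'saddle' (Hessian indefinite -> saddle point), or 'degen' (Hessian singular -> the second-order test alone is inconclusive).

Compute the Hessian H = grad^2 f:
  H = [[-8, -2], [-2, -11]]
Verify stationarity: grad f(x*) = H x* + g = (0, 0).
Eigenvalues of H: -12, -7.
Both eigenvalues < 0, so H is negative definite -> x* is a strict local max.

max


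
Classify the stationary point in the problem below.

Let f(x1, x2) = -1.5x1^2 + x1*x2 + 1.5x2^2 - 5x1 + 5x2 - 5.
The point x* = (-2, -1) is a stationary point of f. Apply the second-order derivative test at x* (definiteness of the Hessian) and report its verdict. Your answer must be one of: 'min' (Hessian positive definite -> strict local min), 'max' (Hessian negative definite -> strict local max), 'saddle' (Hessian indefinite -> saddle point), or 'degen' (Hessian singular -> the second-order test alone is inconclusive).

Compute the Hessian H = grad^2 f:
  H = [[-3, 1], [1, 3]]
Verify stationarity: grad f(x*) = H x* + g = (0, 0).
Eigenvalues of H: -3.1623, 3.1623.
Eigenvalues have mixed signs, so H is indefinite -> x* is a saddle point.

saddle


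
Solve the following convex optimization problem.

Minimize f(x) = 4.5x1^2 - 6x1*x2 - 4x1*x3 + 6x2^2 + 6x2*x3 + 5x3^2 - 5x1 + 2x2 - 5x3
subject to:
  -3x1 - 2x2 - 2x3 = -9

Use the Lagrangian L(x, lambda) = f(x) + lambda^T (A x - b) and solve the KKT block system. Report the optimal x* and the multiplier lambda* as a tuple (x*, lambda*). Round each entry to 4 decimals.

Form the Lagrangian:
  L(x, lambda) = (1/2) x^T Q x + c^T x + lambda^T (A x - b)
Stationarity (grad_x L = 0): Q x + c + A^T lambda = 0.
Primal feasibility: A x = b.

This gives the KKT block system:
  [ Q   A^T ] [ x     ]   [-c ]
  [ A    0  ] [ lambda ] = [ b ]

Solving the linear system:
  x*      = (1.8759, 0.3496, 1.3365)
  lambda* = (1.4797)
  f(x*)   = -1.0227

x* = (1.8759, 0.3496, 1.3365), lambda* = (1.4797)


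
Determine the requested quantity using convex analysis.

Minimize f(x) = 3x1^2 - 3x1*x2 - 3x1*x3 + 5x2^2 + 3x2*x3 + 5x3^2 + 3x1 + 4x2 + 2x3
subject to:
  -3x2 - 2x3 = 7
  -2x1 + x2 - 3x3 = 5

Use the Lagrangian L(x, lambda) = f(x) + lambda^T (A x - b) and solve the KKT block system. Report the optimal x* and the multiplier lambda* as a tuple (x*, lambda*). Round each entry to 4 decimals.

Form the Lagrangian:
  L(x, lambda) = (1/2) x^T Q x + c^T x + lambda^T (A x - b)
Stationarity (grad_x L = 0): Q x + c + A^T lambda = 0.
Primal feasibility: A x = b.

This gives the KKT block system:
  [ Q   A^T ] [ x     ]   [-c ]
  [ A    0  ] [ lambda ] = [ b ]

Solving the linear system:
  x*      = (-1.872, -1.6807, -0.9789)
  lambda* = (-3.4182, -0.1264)
  f(x*)   = 5.1313

x* = (-1.872, -1.6807, -0.9789), lambda* = (-3.4182, -0.1264)


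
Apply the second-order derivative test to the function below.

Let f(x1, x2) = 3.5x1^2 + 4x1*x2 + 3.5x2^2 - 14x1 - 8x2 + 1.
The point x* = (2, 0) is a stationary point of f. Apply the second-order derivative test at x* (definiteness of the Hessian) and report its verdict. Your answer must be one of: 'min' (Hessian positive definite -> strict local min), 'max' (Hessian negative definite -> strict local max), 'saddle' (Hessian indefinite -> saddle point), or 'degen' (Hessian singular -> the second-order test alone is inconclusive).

Compute the Hessian H = grad^2 f:
  H = [[7, 4], [4, 7]]
Verify stationarity: grad f(x*) = H x* + g = (0, 0).
Eigenvalues of H: 3, 11.
Both eigenvalues > 0, so H is positive definite -> x* is a strict local min.

min


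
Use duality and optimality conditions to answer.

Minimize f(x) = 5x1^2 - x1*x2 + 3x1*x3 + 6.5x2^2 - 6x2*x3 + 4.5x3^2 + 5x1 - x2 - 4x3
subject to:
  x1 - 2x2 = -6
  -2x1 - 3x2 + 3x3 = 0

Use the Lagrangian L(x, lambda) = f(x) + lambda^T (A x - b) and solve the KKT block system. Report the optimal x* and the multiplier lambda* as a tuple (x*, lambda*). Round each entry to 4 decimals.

Form the Lagrangian:
  L(x, lambda) = (1/2) x^T Q x + c^T x + lambda^T (A x - b)
Stationarity (grad_x L = 0): Q x + c + A^T lambda = 0.
Primal feasibility: A x = b.

This gives the KKT block system:
  [ Q   A^T ] [ x     ]   [-c ]
  [ A    0  ] [ lambda ] = [ b ]

Solving the linear system:
  x*      = (-1.0952, 2.4524, 1.7222)
  lambda* = (7.5714, 2.1667)
  f(x*)   = 15.3056

x* = (-1.0952, 2.4524, 1.7222), lambda* = (7.5714, 2.1667)


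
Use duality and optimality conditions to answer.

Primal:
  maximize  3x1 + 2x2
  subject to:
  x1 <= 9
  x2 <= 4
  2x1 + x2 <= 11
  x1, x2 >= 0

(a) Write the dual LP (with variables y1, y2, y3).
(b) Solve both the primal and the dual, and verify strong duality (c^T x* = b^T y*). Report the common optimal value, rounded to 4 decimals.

The standard primal-dual pair for 'max c^T x s.t. A x <= b, x >= 0' is:
  Dual:  min b^T y  s.t.  A^T y >= c,  y >= 0.

So the dual LP is:
  minimize  9y1 + 4y2 + 11y3
  subject to:
    y1 + 2y3 >= 3
    y2 + y3 >= 2
    y1, y2, y3 >= 0

Solving the primal: x* = (3.5, 4).
  primal value c^T x* = 18.5.
Solving the dual: y* = (0, 0.5, 1.5).
  dual value b^T y* = 18.5.
Strong duality: c^T x* = b^T y*. Confirmed.

18.5


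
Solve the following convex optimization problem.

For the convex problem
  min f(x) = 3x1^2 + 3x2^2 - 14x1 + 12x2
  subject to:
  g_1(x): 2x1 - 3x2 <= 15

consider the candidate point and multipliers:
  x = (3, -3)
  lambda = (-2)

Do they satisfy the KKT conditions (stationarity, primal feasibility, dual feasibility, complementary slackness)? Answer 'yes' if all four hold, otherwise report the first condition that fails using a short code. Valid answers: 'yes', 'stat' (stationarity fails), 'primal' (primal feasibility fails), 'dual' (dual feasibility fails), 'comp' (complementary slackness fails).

Gradient of f: grad f(x) = Q x + c = (4, -6)
Constraint values g_i(x) = a_i^T x - b_i:
  g_1((3, -3)) = 0
Stationarity residual: grad f(x) + sum_i lambda_i a_i = (0, 0)
  -> stationarity OK
Primal feasibility (all g_i <= 0): OK
Dual feasibility (all lambda_i >= 0): FAILS
Complementary slackness (lambda_i * g_i(x) = 0 for all i): OK

Verdict: the first failing condition is dual_feasibility -> dual.

dual
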